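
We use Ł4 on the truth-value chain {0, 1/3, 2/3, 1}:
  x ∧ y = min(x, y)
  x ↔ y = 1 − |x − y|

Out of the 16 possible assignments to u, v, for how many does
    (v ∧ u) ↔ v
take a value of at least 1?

u = 0, v = 0 ↦ 1  ≥
u = 0, v = 1/3 ↦ 2/3  <
u = 0, v = 2/3 ↦ 1/3  <
u = 0, v = 1 ↦ 0  <
u = 1/3, v = 0 ↦ 1  ≥
u = 1/3, v = 1/3 ↦ 1  ≥
u = 1/3, v = 2/3 ↦ 2/3  <
u = 1/3, v = 1 ↦ 1/3  <
u = 2/3, v = 0 ↦ 1  ≥
u = 2/3, v = 1/3 ↦ 1  ≥
u = 2/3, v = 2/3 ↦ 1  ≥
u = 2/3, v = 1 ↦ 2/3  <
u = 1, v = 0 ↦ 1  ≥
u = 1, v = 1/3 ↦ 1  ≥
u = 1, v = 2/3 ↦ 1  ≥
u = 1, v = 1 ↦ 1  ≥
So 10 of the 16 assignments meet the threshold.

10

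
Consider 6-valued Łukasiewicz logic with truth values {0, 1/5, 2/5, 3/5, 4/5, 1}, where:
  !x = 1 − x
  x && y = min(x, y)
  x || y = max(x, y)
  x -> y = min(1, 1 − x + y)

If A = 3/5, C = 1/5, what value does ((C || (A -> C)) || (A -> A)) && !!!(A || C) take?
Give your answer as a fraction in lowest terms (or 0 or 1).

A -> C = 3/5 -> 1/5 = 3/5
C || (A -> C) = 1/5 || 3/5 = 3/5
A -> A = 3/5 -> 3/5 = 1
(C || (A -> C)) || (A -> A) = 3/5 || 1 = 1
A || C = 3/5 || 1/5 = 3/5
!(A || C) = !3/5 = 2/5
!!(A || C) = !2/5 = 3/5
!!!(A || C) = !3/5 = 2/5
((C || (A -> C)) || (A -> A)) && !!!(A || C) = 1 && 2/5 = 2/5

2/5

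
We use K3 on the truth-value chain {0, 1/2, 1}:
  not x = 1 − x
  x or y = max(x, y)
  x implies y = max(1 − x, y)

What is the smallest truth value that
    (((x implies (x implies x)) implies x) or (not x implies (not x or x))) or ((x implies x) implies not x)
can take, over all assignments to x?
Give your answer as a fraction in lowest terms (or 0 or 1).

1/2

Take x = 1/2:
x implies x = 1/2 implies 1/2 = 1/2
x implies (x implies x) = 1/2 implies 1/2 = 1/2
(x implies (x implies x)) implies x = 1/2 implies 1/2 = 1/2
not x = not 1/2 = 1/2
not x = not 1/2 = 1/2
not x or x = 1/2 or 1/2 = 1/2
not x implies (not x or x) = 1/2 implies 1/2 = 1/2
((x implies (x implies x)) implies x) or (not x implies (not x or x)) = 1/2 or 1/2 = 1/2
x implies x = 1/2 implies 1/2 = 1/2
not x = not 1/2 = 1/2
(x implies x) implies not x = 1/2 implies 1/2 = 1/2
(((x implies (x implies x)) implies x) or (not x implies (not x or x))) or ((x implies x) implies not x) = 1/2 or 1/2 = 1/2
No assignment yields a value below 1/2, so this is the minimum.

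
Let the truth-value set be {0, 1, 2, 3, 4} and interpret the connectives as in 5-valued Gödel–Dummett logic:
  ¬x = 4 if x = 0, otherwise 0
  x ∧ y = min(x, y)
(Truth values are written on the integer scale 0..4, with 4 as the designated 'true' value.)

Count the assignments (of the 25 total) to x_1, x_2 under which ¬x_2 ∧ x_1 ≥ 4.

1

value 4: 1 assignment (counts)
value 3: 1 assignment
value 2: 1 assignment
value 1: 1 assignment
value 0: 21 assignments
So 1 of the 25 assignments meets the threshold.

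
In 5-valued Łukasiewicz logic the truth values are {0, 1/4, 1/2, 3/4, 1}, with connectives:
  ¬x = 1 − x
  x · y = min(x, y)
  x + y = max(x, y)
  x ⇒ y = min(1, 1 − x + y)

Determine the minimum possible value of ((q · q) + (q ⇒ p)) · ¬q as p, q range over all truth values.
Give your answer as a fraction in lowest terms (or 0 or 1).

0

Take p = 0, q = 1:
q · q = 1 · 1 = 1
q ⇒ p = 1 ⇒ 0 = 0
(q · q) + (q ⇒ p) = 1 + 0 = 1
¬q = ¬1 = 0
((q · q) + (q ⇒ p)) · ¬q = 1 · 0 = 0
No assignment yields a value below 0, so this is the minimum.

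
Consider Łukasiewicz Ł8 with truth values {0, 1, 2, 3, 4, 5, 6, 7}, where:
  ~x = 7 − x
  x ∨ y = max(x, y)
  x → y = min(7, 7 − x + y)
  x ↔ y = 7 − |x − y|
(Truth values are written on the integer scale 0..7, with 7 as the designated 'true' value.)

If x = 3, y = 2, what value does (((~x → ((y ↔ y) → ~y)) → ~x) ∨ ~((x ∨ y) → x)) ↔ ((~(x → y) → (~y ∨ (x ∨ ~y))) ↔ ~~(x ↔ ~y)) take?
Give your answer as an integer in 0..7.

6

~x = ~3 = 4
y ↔ y = 2 ↔ 2 = 7
~y = ~2 = 5
(y ↔ y) → ~y = 7 → 5 = 5
~x → ((y ↔ y) → ~y) = 4 → 5 = 7
~x = ~3 = 4
(~x → ((y ↔ y) → ~y)) → ~x = 7 → 4 = 4
x ∨ y = 3 ∨ 2 = 3
(x ∨ y) → x = 3 → 3 = 7
~((x ∨ y) → x) = ~7 = 0
((~x → ((y ↔ y) → ~y)) → ~x) ∨ ~((x ∨ y) → x) = 4 ∨ 0 = 4
x → y = 3 → 2 = 6
~(x → y) = ~6 = 1
~y = ~2 = 5
~y = ~2 = 5
x ∨ ~y = 3 ∨ 5 = 5
~y ∨ (x ∨ ~y) = 5 ∨ 5 = 5
~(x → y) → (~y ∨ (x ∨ ~y)) = 1 → 5 = 7
~y = ~2 = 5
x ↔ ~y = 3 ↔ 5 = 5
~(x ↔ ~y) = ~5 = 2
~~(x ↔ ~y) = ~2 = 5
(~(x → y) → (~y ∨ (x ∨ ~y))) ↔ ~~(x ↔ ~y) = 7 ↔ 5 = 5
(((~x → ((y ↔ y) → ~y)) → ~x) ∨ ~((x ∨ y) → x)) ↔ ((~(x → y) → (~y ∨ (x ∨ ~y))) ↔ ~~(x ↔ ~y)) = 4 ↔ 5 = 6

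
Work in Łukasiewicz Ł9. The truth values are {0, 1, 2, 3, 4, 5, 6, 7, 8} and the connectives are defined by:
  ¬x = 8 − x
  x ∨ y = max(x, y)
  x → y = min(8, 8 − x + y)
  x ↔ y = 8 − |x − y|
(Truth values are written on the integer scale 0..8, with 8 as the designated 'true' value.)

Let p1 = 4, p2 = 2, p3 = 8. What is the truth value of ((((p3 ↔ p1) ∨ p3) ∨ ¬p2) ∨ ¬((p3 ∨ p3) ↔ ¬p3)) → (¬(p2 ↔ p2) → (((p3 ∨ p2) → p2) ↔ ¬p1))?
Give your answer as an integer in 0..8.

p3 ↔ p1 = 8 ↔ 4 = 4
(p3 ↔ p1) ∨ p3 = 4 ∨ 8 = 8
¬p2 = ¬2 = 6
((p3 ↔ p1) ∨ p3) ∨ ¬p2 = 8 ∨ 6 = 8
p3 ∨ p3 = 8 ∨ 8 = 8
¬p3 = ¬8 = 0
(p3 ∨ p3) ↔ ¬p3 = 8 ↔ 0 = 0
¬((p3 ∨ p3) ↔ ¬p3) = ¬0 = 8
(((p3 ↔ p1) ∨ p3) ∨ ¬p2) ∨ ¬((p3 ∨ p3) ↔ ¬p3) = 8 ∨ 8 = 8
p2 ↔ p2 = 2 ↔ 2 = 8
¬(p2 ↔ p2) = ¬8 = 0
p3 ∨ p2 = 8 ∨ 2 = 8
(p3 ∨ p2) → p2 = 8 → 2 = 2
¬p1 = ¬4 = 4
((p3 ∨ p2) → p2) ↔ ¬p1 = 2 ↔ 4 = 6
¬(p2 ↔ p2) → (((p3 ∨ p2) → p2) ↔ ¬p1) = 0 → 6 = 8
((((p3 ↔ p1) ∨ p3) ∨ ¬p2) ∨ ¬((p3 ∨ p3) ↔ ¬p3)) → (¬(p2 ↔ p2) → (((p3 ∨ p2) → p2) ↔ ¬p1)) = 8 → 8 = 8

8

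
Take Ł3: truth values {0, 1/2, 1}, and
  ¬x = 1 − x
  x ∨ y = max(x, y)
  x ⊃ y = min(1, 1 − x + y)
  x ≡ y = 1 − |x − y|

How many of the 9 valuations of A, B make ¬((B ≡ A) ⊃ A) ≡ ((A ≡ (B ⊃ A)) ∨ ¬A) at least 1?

2

A = 0, B = 0 ↦ 1  ≥
A = 0, B = 1/2 ↦ 1/2  <
A = 0, B = 1 ↦ 0  <
A = 1/2, B = 0 ↦ 1/2  <
A = 1/2, B = 1/2 ↦ 1  ≥
A = 1/2, B = 1 ↦ 0  <
A = 1, B = 0 ↦ 0  <
A = 1, B = 1/2 ↦ 0  <
A = 1, B = 1 ↦ 0  <
So 2 of the 9 assignments meet the threshold.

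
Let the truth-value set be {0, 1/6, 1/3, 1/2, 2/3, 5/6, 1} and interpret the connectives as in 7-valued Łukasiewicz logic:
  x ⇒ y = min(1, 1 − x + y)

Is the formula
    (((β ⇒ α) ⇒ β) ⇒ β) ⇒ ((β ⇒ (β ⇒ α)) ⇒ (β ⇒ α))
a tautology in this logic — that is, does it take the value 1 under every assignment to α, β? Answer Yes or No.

At α = 1, β = 2/3, for instance:
β ⇒ α = 2/3 ⇒ 1 = 1
(β ⇒ α) ⇒ β = 1 ⇒ 2/3 = 2/3
((β ⇒ α) ⇒ β) ⇒ β = 2/3 ⇒ 2/3 = 1
β ⇒ (β ⇒ α) = 2/3 ⇒ 1 = 1
(β ⇒ (β ⇒ α)) ⇒ (β ⇒ α) = 1 ⇒ 1 = 1
(((β ⇒ α) ⇒ β) ⇒ β) ⇒ ((β ⇒ (β ⇒ α)) ⇒ (β ⇒ α)) = 1 ⇒ 1 = 1
and checking the remaining 48 assignments likewise gives ≥ 1 in every case.

Yes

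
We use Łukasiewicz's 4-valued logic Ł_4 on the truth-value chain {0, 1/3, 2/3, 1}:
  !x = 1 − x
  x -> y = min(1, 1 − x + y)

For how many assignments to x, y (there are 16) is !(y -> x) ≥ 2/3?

x = 0, y = 0 ↦ 0  <
x = 0, y = 1/3 ↦ 1/3  <
x = 0, y = 2/3 ↦ 2/3  ≥
x = 0, y = 1 ↦ 1  ≥
x = 1/3, y = 0 ↦ 0  <
x = 1/3, y = 1/3 ↦ 0  <
x = 1/3, y = 2/3 ↦ 1/3  <
x = 1/3, y = 1 ↦ 2/3  ≥
x = 2/3, y = 0 ↦ 0  <
x = 2/3, y = 1/3 ↦ 0  <
x = 2/3, y = 2/3 ↦ 0  <
x = 2/3, y = 1 ↦ 1/3  <
x = 1, y = 0 ↦ 0  <
x = 1, y = 1/3 ↦ 0  <
x = 1, y = 2/3 ↦ 0  <
x = 1, y = 1 ↦ 0  <
So 3 of the 16 assignments meet the threshold.

3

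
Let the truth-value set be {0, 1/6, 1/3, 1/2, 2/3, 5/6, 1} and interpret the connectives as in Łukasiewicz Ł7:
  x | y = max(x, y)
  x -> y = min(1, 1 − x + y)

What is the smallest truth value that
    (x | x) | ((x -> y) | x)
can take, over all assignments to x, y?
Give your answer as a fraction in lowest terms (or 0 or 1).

1/2

Take x = 1/2, y = 0:
x | x = 1/2 | 1/2 = 1/2
x -> y = 1/2 -> 0 = 1/2
(x -> y) | x = 1/2 | 1/2 = 1/2
(x | x) | ((x -> y) | x) = 1/2 | 1/2 = 1/2
No assignment yields a value below 1/2, so this is the minimum.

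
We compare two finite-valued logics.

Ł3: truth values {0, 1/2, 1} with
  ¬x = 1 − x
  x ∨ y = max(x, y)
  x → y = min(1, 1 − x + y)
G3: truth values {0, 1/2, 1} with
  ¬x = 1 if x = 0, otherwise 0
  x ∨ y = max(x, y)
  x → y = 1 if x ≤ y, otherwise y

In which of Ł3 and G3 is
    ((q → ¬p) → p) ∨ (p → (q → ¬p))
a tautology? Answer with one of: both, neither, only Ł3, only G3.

both

In Ł3: every assignment gives 1 — tautology.
In G3: every assignment gives 1 — tautology.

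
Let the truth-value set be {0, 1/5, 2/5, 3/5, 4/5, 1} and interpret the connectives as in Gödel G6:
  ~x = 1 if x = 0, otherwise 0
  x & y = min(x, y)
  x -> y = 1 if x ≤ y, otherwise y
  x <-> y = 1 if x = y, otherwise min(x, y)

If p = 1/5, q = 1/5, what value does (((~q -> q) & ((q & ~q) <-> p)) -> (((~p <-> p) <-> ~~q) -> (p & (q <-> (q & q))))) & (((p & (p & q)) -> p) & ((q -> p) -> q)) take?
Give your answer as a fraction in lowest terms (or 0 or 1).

1/5

~q = ~1/5 = 0
~q -> q = 0 -> 1/5 = 1
~q = ~1/5 = 0
q & ~q = 1/5 & 0 = 0
(q & ~q) <-> p = 0 <-> 1/5 = 0
(~q -> q) & ((q & ~q) <-> p) = 1 & 0 = 0
~p = ~1/5 = 0
~p <-> p = 0 <-> 1/5 = 0
~q = ~1/5 = 0
~~q = ~0 = 1
(~p <-> p) <-> ~~q = 0 <-> 1 = 0
q & q = 1/5 & 1/5 = 1/5
q <-> (q & q) = 1/5 <-> 1/5 = 1
p & (q <-> (q & q)) = 1/5 & 1 = 1/5
((~p <-> p) <-> ~~q) -> (p & (q <-> (q & q))) = 0 -> 1/5 = 1
((~q -> q) & ((q & ~q) <-> p)) -> (((~p <-> p) <-> ~~q) -> (p & (q <-> (q & q)))) = 0 -> 1 = 1
p & q = 1/5 & 1/5 = 1/5
p & (p & q) = 1/5 & 1/5 = 1/5
(p & (p & q)) -> p = 1/5 -> 1/5 = 1
q -> p = 1/5 -> 1/5 = 1
(q -> p) -> q = 1 -> 1/5 = 1/5
((p & (p & q)) -> p) & ((q -> p) -> q) = 1 & 1/5 = 1/5
(((~q -> q) & ((q & ~q) <-> p)) -> (((~p <-> p) <-> ~~q) -> (p & (q <-> (q & q))))) & (((p & (p & q)) -> p) & ((q -> p) -> q)) = 1 & 1/5 = 1/5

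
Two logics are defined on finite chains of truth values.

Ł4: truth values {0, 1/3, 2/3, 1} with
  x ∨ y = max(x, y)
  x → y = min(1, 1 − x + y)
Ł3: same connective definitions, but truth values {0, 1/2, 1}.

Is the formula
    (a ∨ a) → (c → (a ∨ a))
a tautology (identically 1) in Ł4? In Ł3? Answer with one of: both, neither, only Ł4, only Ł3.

both

In Ł4: every assignment gives 1 — tautology.
In Ł3: every assignment gives 1 — tautology.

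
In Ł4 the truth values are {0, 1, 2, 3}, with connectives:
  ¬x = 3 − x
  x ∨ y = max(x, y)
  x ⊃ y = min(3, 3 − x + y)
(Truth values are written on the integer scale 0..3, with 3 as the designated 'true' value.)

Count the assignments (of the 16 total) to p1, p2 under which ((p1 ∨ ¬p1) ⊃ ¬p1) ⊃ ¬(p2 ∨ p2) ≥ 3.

8

p1 = 0, p2 = 0 ↦ 3  ≥
p1 = 0, p2 = 1 ↦ 2  <
p1 = 0, p2 = 2 ↦ 1  <
p1 = 0, p2 = 3 ↦ 0  <
p1 = 1, p2 = 0 ↦ 3  ≥
p1 = 1, p2 = 1 ↦ 2  <
p1 = 1, p2 = 2 ↦ 1  <
p1 = 1, p2 = 3 ↦ 0  <
p1 = 2, p2 = 0 ↦ 3  ≥
p1 = 2, p2 = 1 ↦ 3  ≥
p1 = 2, p2 = 2 ↦ 2  <
p1 = 2, p2 = 3 ↦ 1  <
p1 = 3, p2 = 0 ↦ 3  ≥
p1 = 3, p2 = 1 ↦ 3  ≥
p1 = 3, p2 = 2 ↦ 3  ≥
p1 = 3, p2 = 3 ↦ 3  ≥
So 8 of the 16 assignments meet the threshold.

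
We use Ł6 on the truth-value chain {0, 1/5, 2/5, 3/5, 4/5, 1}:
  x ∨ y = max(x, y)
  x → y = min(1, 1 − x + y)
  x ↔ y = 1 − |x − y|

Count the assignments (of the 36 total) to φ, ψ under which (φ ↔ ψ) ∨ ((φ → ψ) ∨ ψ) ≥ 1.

21

value 1: 21 assignments (counts)
value 4/5: 5 assignments
value 3/5: 4 assignments
value 2/5: 3 assignments
value 1/5: 2 assignments
value 0: 1 assignment
So 21 of the 36 assignments meet the threshold.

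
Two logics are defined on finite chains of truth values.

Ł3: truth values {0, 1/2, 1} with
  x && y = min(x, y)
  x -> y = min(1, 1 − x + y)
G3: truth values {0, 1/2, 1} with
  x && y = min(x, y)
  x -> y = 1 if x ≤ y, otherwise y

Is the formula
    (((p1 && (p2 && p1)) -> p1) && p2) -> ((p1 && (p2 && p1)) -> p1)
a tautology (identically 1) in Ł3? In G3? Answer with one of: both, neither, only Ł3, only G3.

In Ł3: every assignment gives 1 — tautology.
In G3: every assignment gives 1 — tautology.

both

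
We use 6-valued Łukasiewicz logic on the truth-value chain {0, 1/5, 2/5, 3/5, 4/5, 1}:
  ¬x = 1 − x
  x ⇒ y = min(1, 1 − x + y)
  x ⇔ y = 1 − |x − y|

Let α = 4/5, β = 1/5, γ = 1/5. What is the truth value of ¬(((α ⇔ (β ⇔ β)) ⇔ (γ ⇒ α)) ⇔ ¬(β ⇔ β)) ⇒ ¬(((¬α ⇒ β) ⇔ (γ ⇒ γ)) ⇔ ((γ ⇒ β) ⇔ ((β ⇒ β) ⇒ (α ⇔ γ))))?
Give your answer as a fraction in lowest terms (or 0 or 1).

β ⇔ β = 1/5 ⇔ 1/5 = 1
α ⇔ (β ⇔ β) = 4/5 ⇔ 1 = 4/5
γ ⇒ α = 1/5 ⇒ 4/5 = 1
(α ⇔ (β ⇔ β)) ⇔ (γ ⇒ α) = 4/5 ⇔ 1 = 4/5
β ⇔ β = 1/5 ⇔ 1/5 = 1
¬(β ⇔ β) = ¬1 = 0
((α ⇔ (β ⇔ β)) ⇔ (γ ⇒ α)) ⇔ ¬(β ⇔ β) = 4/5 ⇔ 0 = 1/5
¬(((α ⇔ (β ⇔ β)) ⇔ (γ ⇒ α)) ⇔ ¬(β ⇔ β)) = ¬1/5 = 4/5
¬α = ¬4/5 = 1/5
¬α ⇒ β = 1/5 ⇒ 1/5 = 1
γ ⇒ γ = 1/5 ⇒ 1/5 = 1
(¬α ⇒ β) ⇔ (γ ⇒ γ) = 1 ⇔ 1 = 1
γ ⇒ β = 1/5 ⇒ 1/5 = 1
β ⇒ β = 1/5 ⇒ 1/5 = 1
α ⇔ γ = 4/5 ⇔ 1/5 = 2/5
(β ⇒ β) ⇒ (α ⇔ γ) = 1 ⇒ 2/5 = 2/5
(γ ⇒ β) ⇔ ((β ⇒ β) ⇒ (α ⇔ γ)) = 1 ⇔ 2/5 = 2/5
((¬α ⇒ β) ⇔ (γ ⇒ γ)) ⇔ ((γ ⇒ β) ⇔ ((β ⇒ β) ⇒ (α ⇔ γ))) = 1 ⇔ 2/5 = 2/5
¬(((¬α ⇒ β) ⇔ (γ ⇒ γ)) ⇔ ((γ ⇒ β) ⇔ ((β ⇒ β) ⇒ (α ⇔ γ)))) = ¬2/5 = 3/5
¬(((α ⇔ (β ⇔ β)) ⇔ (γ ⇒ α)) ⇔ ¬(β ⇔ β)) ⇒ ¬(((¬α ⇒ β) ⇔ (γ ⇒ γ)) ⇔ ((γ ⇒ β) ⇔ ((β ⇒ β) ⇒ (α ⇔ γ)))) = 4/5 ⇒ 3/5 = 4/5

4/5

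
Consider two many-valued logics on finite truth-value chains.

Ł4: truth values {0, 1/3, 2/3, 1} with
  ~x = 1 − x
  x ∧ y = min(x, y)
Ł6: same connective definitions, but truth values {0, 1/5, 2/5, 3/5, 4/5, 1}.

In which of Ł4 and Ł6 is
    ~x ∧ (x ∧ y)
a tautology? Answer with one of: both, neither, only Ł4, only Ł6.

In Ł4: at x = 0, y = 0 the value is 0 — not a tautology.
In Ł6: at x = 0, y = 0 the value is 0 — not a tautology.

neither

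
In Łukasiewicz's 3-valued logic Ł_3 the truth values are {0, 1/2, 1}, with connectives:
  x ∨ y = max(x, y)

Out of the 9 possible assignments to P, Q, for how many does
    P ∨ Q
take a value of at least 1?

5

P = 0, Q = 0 ↦ 0  <
P = 0, Q = 1/2 ↦ 1/2  <
P = 0, Q = 1 ↦ 1  ≥
P = 1/2, Q = 0 ↦ 1/2  <
P = 1/2, Q = 1/2 ↦ 1/2  <
P = 1/2, Q = 1 ↦ 1  ≥
P = 1, Q = 0 ↦ 1  ≥
P = 1, Q = 1/2 ↦ 1  ≥
P = 1, Q = 1 ↦ 1  ≥
So 5 of the 9 assignments meet the threshold.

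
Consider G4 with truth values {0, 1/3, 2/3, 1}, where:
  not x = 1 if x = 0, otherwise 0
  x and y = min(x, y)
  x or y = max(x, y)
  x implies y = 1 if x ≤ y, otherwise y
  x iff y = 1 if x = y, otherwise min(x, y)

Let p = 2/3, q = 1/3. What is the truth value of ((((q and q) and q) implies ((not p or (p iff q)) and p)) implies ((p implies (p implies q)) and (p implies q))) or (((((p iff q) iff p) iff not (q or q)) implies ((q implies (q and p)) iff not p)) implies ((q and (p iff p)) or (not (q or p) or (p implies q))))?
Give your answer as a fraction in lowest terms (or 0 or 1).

1/3

q and q = 1/3 and 1/3 = 1/3
(q and q) and q = 1/3 and 1/3 = 1/3
not p = not 2/3 = 0
p iff q = 2/3 iff 1/3 = 1/3
not p or (p iff q) = 0 or 1/3 = 1/3
(not p or (p iff q)) and p = 1/3 and 2/3 = 1/3
((q and q) and q) implies ((not p or (p iff q)) and p) = 1/3 implies 1/3 = 1
p implies q = 2/3 implies 1/3 = 1/3
p implies (p implies q) = 2/3 implies 1/3 = 1/3
p implies q = 2/3 implies 1/3 = 1/3
(p implies (p implies q)) and (p implies q) = 1/3 and 1/3 = 1/3
(((q and q) and q) implies ((not p or (p iff q)) and p)) implies ((p implies (p implies q)) and (p implies q)) = 1 implies 1/3 = 1/3
p iff q = 2/3 iff 1/3 = 1/3
(p iff q) iff p = 1/3 iff 2/3 = 1/3
q or q = 1/3 or 1/3 = 1/3
not (q or q) = not 1/3 = 0
((p iff q) iff p) iff not (q or q) = 1/3 iff 0 = 0
q and p = 1/3 and 2/3 = 1/3
q implies (q and p) = 1/3 implies 1/3 = 1
not p = not 2/3 = 0
(q implies (q and p)) iff not p = 1 iff 0 = 0
(((p iff q) iff p) iff not (q or q)) implies ((q implies (q and p)) iff not p) = 0 implies 0 = 1
p iff p = 2/3 iff 2/3 = 1
q and (p iff p) = 1/3 and 1 = 1/3
q or p = 1/3 or 2/3 = 2/3
not (q or p) = not 2/3 = 0
p implies q = 2/3 implies 1/3 = 1/3
not (q or p) or (p implies q) = 0 or 1/3 = 1/3
(q and (p iff p)) or (not (q or p) or (p implies q)) = 1/3 or 1/3 = 1/3
((((p iff q) iff p) iff not (q or q)) implies ((q implies (q and p)) iff not p)) implies ((q and (p iff p)) or (not (q or p) or (p implies q))) = 1 implies 1/3 = 1/3
((((q and q) and q) implies ((not p or (p iff q)) and p)) implies ((p implies (p implies q)) and (p implies q))) or (((((p iff q) iff p) iff not (q or q)) implies ((q implies (q and p)) iff not p)) implies ((q and (p iff p)) or (not (q or p) or (p implies q)))) = 1/3 or 1/3 = 1/3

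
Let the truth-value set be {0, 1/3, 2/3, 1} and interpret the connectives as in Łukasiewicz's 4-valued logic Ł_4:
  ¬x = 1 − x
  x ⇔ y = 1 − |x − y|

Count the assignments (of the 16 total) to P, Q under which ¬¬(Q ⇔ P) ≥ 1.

P = 0, Q = 0 ↦ 1  ≥
P = 0, Q = 1/3 ↦ 2/3  <
P = 0, Q = 2/3 ↦ 1/3  <
P = 0, Q = 1 ↦ 0  <
P = 1/3, Q = 0 ↦ 2/3  <
P = 1/3, Q = 1/3 ↦ 1  ≥
P = 1/3, Q = 2/3 ↦ 2/3  <
P = 1/3, Q = 1 ↦ 1/3  <
P = 2/3, Q = 0 ↦ 1/3  <
P = 2/3, Q = 1/3 ↦ 2/3  <
P = 2/3, Q = 2/3 ↦ 1  ≥
P = 2/3, Q = 1 ↦ 2/3  <
P = 1, Q = 0 ↦ 0  <
P = 1, Q = 1/3 ↦ 1/3  <
P = 1, Q = 2/3 ↦ 2/3  <
P = 1, Q = 1 ↦ 1  ≥
So 4 of the 16 assignments meet the threshold.

4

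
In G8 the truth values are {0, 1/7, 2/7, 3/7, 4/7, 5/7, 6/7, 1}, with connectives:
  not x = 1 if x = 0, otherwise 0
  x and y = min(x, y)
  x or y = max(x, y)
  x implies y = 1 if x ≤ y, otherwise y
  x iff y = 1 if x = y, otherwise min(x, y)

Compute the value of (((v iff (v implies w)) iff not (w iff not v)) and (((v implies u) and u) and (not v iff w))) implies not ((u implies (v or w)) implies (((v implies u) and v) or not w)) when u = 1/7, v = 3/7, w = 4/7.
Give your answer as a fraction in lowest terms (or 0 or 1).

v implies w = 3/7 implies 4/7 = 1
v iff (v implies w) = 3/7 iff 1 = 3/7
not v = not 3/7 = 0
w iff not v = 4/7 iff 0 = 0
not (w iff not v) = not 0 = 1
(v iff (v implies w)) iff not (w iff not v) = 3/7 iff 1 = 3/7
v implies u = 3/7 implies 1/7 = 1/7
(v implies u) and u = 1/7 and 1/7 = 1/7
not v = not 3/7 = 0
not v iff w = 0 iff 4/7 = 0
((v implies u) and u) and (not v iff w) = 1/7 and 0 = 0
((v iff (v implies w)) iff not (w iff not v)) and (((v implies u) and u) and (not v iff w)) = 3/7 and 0 = 0
v or w = 3/7 or 4/7 = 4/7
u implies (v or w) = 1/7 implies 4/7 = 1
v implies u = 3/7 implies 1/7 = 1/7
(v implies u) and v = 1/7 and 3/7 = 1/7
not w = not 4/7 = 0
((v implies u) and v) or not w = 1/7 or 0 = 1/7
(u implies (v or w)) implies (((v implies u) and v) or not w) = 1 implies 1/7 = 1/7
not ((u implies (v or w)) implies (((v implies u) and v) or not w)) = not 1/7 = 0
(((v iff (v implies w)) iff not (w iff not v)) and (((v implies u) and u) and (not v iff w))) implies not ((u implies (v or w)) implies (((v implies u) and v) or not w)) = 0 implies 0 = 1

1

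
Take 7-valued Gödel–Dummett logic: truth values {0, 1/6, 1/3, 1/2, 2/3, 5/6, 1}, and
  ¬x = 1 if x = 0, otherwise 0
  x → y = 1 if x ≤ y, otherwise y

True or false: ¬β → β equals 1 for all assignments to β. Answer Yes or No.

Counterexample: take β = 0.
¬β = ¬0 = 1
¬β → β = 1 → 0 = 0
This gives 0 ≠ 1.

No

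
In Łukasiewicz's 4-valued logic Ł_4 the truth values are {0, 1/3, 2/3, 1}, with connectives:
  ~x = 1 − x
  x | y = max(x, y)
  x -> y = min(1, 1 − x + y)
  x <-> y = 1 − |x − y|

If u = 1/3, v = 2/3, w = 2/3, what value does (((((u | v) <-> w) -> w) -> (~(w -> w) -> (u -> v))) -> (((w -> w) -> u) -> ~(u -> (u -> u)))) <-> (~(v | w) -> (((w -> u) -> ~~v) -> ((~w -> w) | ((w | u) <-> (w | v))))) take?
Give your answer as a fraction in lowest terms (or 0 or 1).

u | v = 1/3 | 2/3 = 2/3
(u | v) <-> w = 2/3 <-> 2/3 = 1
((u | v) <-> w) -> w = 1 -> 2/3 = 2/3
w -> w = 2/3 -> 2/3 = 1
~(w -> w) = ~1 = 0
u -> v = 1/3 -> 2/3 = 1
~(w -> w) -> (u -> v) = 0 -> 1 = 1
(((u | v) <-> w) -> w) -> (~(w -> w) -> (u -> v)) = 2/3 -> 1 = 1
w -> w = 2/3 -> 2/3 = 1
(w -> w) -> u = 1 -> 1/3 = 1/3
u -> u = 1/3 -> 1/3 = 1
u -> (u -> u) = 1/3 -> 1 = 1
~(u -> (u -> u)) = ~1 = 0
((w -> w) -> u) -> ~(u -> (u -> u)) = 1/3 -> 0 = 2/3
((((u | v) <-> w) -> w) -> (~(w -> w) -> (u -> v))) -> (((w -> w) -> u) -> ~(u -> (u -> u))) = 1 -> 2/3 = 2/3
v | w = 2/3 | 2/3 = 2/3
~(v | w) = ~2/3 = 1/3
w -> u = 2/3 -> 1/3 = 2/3
~v = ~2/3 = 1/3
~~v = ~1/3 = 2/3
(w -> u) -> ~~v = 2/3 -> 2/3 = 1
~w = ~2/3 = 1/3
~w -> w = 1/3 -> 2/3 = 1
w | u = 2/3 | 1/3 = 2/3
w | v = 2/3 | 2/3 = 2/3
(w | u) <-> (w | v) = 2/3 <-> 2/3 = 1
(~w -> w) | ((w | u) <-> (w | v)) = 1 | 1 = 1
((w -> u) -> ~~v) -> ((~w -> w) | ((w | u) <-> (w | v))) = 1 -> 1 = 1
~(v | w) -> (((w -> u) -> ~~v) -> ((~w -> w) | ((w | u) <-> (w | v)))) = 1/3 -> 1 = 1
(((((u | v) <-> w) -> w) -> (~(w -> w) -> (u -> v))) -> (((w -> w) -> u) -> ~(u -> (u -> u)))) <-> (~(v | w) -> (((w -> u) -> ~~v) -> ((~w -> w) | ((w | u) <-> (w | v))))) = 2/3 <-> 1 = 2/3

2/3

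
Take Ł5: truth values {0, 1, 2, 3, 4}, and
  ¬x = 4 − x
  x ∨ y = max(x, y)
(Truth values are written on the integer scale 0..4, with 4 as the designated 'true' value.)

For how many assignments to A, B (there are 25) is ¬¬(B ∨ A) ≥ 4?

9

value 4: 9 assignments (counts)
value 3: 7 assignments
value 2: 5 assignments
value 1: 3 assignments
value 0: 1 assignment
So 9 of the 25 assignments meet the threshold.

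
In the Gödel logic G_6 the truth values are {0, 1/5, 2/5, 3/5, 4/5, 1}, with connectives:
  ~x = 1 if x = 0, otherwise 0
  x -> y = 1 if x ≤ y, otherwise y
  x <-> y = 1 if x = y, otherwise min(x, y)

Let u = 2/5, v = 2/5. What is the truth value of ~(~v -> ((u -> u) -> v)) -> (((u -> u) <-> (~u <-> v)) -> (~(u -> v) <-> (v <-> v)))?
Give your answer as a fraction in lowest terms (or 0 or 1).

~v = ~2/5 = 0
u -> u = 2/5 -> 2/5 = 1
(u -> u) -> v = 1 -> 2/5 = 2/5
~v -> ((u -> u) -> v) = 0 -> 2/5 = 1
~(~v -> ((u -> u) -> v)) = ~1 = 0
u -> u = 2/5 -> 2/5 = 1
~u = ~2/5 = 0
~u <-> v = 0 <-> 2/5 = 0
(u -> u) <-> (~u <-> v) = 1 <-> 0 = 0
u -> v = 2/5 -> 2/5 = 1
~(u -> v) = ~1 = 0
v <-> v = 2/5 <-> 2/5 = 1
~(u -> v) <-> (v <-> v) = 0 <-> 1 = 0
((u -> u) <-> (~u <-> v)) -> (~(u -> v) <-> (v <-> v)) = 0 -> 0 = 1
~(~v -> ((u -> u) -> v)) -> (((u -> u) <-> (~u <-> v)) -> (~(u -> v) <-> (v <-> v))) = 0 -> 1 = 1

1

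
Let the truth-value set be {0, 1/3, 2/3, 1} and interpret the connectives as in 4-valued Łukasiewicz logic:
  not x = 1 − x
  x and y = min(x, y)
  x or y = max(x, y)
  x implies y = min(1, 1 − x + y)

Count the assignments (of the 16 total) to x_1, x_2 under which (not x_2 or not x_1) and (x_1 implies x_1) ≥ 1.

7

x_1 = 0, x_2 = 0 ↦ 1  ≥
x_1 = 0, x_2 = 1/3 ↦ 1  ≥
x_1 = 0, x_2 = 2/3 ↦ 1  ≥
x_1 = 0, x_2 = 1 ↦ 1  ≥
x_1 = 1/3, x_2 = 0 ↦ 1  ≥
x_1 = 1/3, x_2 = 1/3 ↦ 2/3  <
x_1 = 1/3, x_2 = 2/3 ↦ 2/3  <
x_1 = 1/3, x_2 = 1 ↦ 2/3  <
x_1 = 2/3, x_2 = 0 ↦ 1  ≥
x_1 = 2/3, x_2 = 1/3 ↦ 2/3  <
x_1 = 2/3, x_2 = 2/3 ↦ 1/3  <
x_1 = 2/3, x_2 = 1 ↦ 1/3  <
x_1 = 1, x_2 = 0 ↦ 1  ≥
x_1 = 1, x_2 = 1/3 ↦ 2/3  <
x_1 = 1, x_2 = 2/3 ↦ 1/3  <
x_1 = 1, x_2 = 1 ↦ 0  <
So 7 of the 16 assignments meet the threshold.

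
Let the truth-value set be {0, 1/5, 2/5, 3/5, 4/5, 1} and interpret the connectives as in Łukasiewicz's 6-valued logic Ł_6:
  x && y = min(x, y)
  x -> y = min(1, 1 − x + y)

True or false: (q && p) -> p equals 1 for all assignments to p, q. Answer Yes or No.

Yes

At p = 4/5, q = 1/5, for instance:
q && p = 1/5 && 4/5 = 1/5
(q && p) -> p = 1/5 -> 4/5 = 1
and checking the remaining 35 assignments likewise gives ≥ 1 in every case.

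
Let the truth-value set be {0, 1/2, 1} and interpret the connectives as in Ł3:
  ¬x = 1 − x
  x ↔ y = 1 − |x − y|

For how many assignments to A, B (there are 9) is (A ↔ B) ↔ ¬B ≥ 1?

A = 0, B = 0 ↦ 1  ≥
A = 0, B = 1/2 ↦ 1  ≥
A = 0, B = 1 ↦ 1  ≥
A = 1/2, B = 0 ↦ 1/2  <
A = 1/2, B = 1/2 ↦ 1/2  <
A = 1/2, B = 1 ↦ 1/2  <
A = 1, B = 0 ↦ 0  <
A = 1, B = 1/2 ↦ 1  ≥
A = 1, B = 1 ↦ 0  <
So 4 of the 9 assignments meet the threshold.

4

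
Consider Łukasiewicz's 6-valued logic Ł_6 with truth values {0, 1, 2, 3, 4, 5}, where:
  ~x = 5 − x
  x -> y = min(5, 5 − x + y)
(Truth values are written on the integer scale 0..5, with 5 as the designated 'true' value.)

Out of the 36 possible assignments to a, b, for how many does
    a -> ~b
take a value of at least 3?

value 5: 21 assignments (counts)
value 4: 5 assignments (counts)
value 3: 4 assignments (counts)
value 2: 3 assignments
value 1: 2 assignments
value 0: 1 assignment
So 30 of the 36 assignments meet the threshold.

30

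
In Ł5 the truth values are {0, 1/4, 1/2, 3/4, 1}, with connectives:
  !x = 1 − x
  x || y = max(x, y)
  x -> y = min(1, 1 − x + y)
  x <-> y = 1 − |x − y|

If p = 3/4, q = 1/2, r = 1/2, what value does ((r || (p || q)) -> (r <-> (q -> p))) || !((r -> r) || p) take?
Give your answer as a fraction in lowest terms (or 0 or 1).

3/4

p || q = 3/4 || 1/2 = 3/4
r || (p || q) = 1/2 || 3/4 = 3/4
q -> p = 1/2 -> 3/4 = 1
r <-> (q -> p) = 1/2 <-> 1 = 1/2
(r || (p || q)) -> (r <-> (q -> p)) = 3/4 -> 1/2 = 3/4
r -> r = 1/2 -> 1/2 = 1
(r -> r) || p = 1 || 3/4 = 1
!((r -> r) || p) = !1 = 0
((r || (p || q)) -> (r <-> (q -> p))) || !((r -> r) || p) = 3/4 || 0 = 3/4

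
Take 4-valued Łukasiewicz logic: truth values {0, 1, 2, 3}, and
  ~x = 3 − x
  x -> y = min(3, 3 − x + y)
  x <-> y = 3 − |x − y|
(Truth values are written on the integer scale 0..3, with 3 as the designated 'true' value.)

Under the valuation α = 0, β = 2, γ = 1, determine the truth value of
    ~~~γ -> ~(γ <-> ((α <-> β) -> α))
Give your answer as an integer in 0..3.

2

~γ = ~1 = 2
~~γ = ~2 = 1
~~~γ = ~1 = 2
α <-> β = 0 <-> 2 = 1
(α <-> β) -> α = 1 -> 0 = 2
γ <-> ((α <-> β) -> α) = 1 <-> 2 = 2
~(γ <-> ((α <-> β) -> α)) = ~2 = 1
~~~γ -> ~(γ <-> ((α <-> β) -> α)) = 2 -> 1 = 2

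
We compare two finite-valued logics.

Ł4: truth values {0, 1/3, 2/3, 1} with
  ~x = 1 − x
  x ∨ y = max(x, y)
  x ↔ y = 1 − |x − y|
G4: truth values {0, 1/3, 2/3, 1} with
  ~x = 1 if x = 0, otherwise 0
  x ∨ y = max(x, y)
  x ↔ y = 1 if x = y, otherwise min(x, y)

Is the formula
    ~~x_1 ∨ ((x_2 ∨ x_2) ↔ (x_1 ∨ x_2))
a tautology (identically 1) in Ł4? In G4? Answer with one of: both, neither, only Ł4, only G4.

In Ł4: at x_1 = 1/3, x_2 = 0 the value is 2/3 — not a tautology.
In G4: every assignment gives 1 — tautology.

only G4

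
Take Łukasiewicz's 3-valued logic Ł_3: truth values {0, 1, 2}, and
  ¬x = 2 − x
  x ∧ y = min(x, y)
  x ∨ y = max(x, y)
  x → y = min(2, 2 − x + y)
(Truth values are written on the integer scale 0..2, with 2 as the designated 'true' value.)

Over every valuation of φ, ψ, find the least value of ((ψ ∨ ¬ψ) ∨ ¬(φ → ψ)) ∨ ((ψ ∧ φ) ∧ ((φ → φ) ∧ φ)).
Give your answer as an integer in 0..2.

1

Take φ = 0, ψ = 1:
¬ψ = ¬1 = 1
ψ ∨ ¬ψ = 1 ∨ 1 = 1
φ → ψ = 0 → 1 = 2
¬(φ → ψ) = ¬2 = 0
(ψ ∨ ¬ψ) ∨ ¬(φ → ψ) = 1 ∨ 0 = 1
ψ ∧ φ = 1 ∧ 0 = 0
φ → φ = 0 → 0 = 2
(φ → φ) ∧ φ = 2 ∧ 0 = 0
(ψ ∧ φ) ∧ ((φ → φ) ∧ φ) = 0 ∧ 0 = 0
((ψ ∨ ¬ψ) ∨ ¬(φ → ψ)) ∨ ((ψ ∧ φ) ∧ ((φ → φ) ∧ φ)) = 1 ∨ 0 = 1
No assignment yields a value below 1, so this is the minimum.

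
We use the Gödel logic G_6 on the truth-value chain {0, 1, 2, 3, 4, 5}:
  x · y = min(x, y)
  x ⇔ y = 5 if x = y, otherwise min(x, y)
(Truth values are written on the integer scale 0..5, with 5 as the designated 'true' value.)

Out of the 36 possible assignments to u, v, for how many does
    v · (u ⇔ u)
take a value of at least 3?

18

value 5: 6 assignments (counts)
value 4: 6 assignments (counts)
value 3: 6 assignments (counts)
value 2: 6 assignments
value 1: 6 assignments
value 0: 6 assignments
So 18 of the 36 assignments meet the threshold.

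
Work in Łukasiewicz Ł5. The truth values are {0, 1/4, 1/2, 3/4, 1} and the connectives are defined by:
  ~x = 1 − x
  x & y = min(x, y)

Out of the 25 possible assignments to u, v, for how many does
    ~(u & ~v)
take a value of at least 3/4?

value 1: 9 assignments (counts)
value 3/4: 7 assignments (counts)
value 1/2: 5 assignments
value 1/4: 3 assignments
value 0: 1 assignment
So 16 of the 25 assignments meet the threshold.

16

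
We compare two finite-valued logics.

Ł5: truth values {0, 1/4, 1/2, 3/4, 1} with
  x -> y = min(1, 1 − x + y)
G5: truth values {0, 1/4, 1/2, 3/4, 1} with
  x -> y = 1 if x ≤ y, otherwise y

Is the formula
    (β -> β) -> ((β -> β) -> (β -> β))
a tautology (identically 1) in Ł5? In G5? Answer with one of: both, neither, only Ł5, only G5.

both

In Ł5: every assignment gives 1 — tautology.
In G5: every assignment gives 1 — tautology.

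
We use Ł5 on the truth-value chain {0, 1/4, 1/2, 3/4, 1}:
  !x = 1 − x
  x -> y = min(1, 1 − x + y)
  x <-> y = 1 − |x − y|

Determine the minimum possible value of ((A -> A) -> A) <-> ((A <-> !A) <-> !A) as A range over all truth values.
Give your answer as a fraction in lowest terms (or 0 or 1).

1/2

Take A = 1/4:
A -> A = 1/4 -> 1/4 = 1
(A -> A) -> A = 1 -> 1/4 = 1/4
!A = !1/4 = 3/4
A <-> !A = 1/4 <-> 3/4 = 1/2
!A = !1/4 = 3/4
(A <-> !A) <-> !A = 1/2 <-> 3/4 = 3/4
((A -> A) -> A) <-> ((A <-> !A) <-> !A) = 1/4 <-> 3/4 = 1/2
No assignment yields a value below 1/2, so this is the minimum.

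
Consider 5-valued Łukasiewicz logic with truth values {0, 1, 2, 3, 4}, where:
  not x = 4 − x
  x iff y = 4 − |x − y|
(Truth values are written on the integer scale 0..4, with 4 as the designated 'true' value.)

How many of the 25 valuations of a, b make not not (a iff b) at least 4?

value 4: 5 assignments (counts)
value 3: 8 assignments
value 2: 6 assignments
value 1: 4 assignments
value 0: 2 assignments
So 5 of the 25 assignments meet the threshold.

5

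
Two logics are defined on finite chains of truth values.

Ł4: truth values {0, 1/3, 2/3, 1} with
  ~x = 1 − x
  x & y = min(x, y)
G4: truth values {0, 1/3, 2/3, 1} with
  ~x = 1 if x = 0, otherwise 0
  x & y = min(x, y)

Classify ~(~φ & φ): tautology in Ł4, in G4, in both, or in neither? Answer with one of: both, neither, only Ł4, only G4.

In Ł4: at φ = 1/3 the value is 2/3 — not a tautology.
In G4: every assignment gives 1 — tautology.

only G4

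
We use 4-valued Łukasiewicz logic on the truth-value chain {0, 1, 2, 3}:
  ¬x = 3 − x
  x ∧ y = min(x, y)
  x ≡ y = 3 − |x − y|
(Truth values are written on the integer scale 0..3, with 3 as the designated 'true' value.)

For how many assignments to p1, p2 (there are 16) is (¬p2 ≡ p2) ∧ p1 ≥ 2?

4

p1 = 0, p2 = 0 ↦ 0  <
p1 = 0, p2 = 1 ↦ 0  <
p1 = 0, p2 = 2 ↦ 0  <
p1 = 0, p2 = 3 ↦ 0  <
p1 = 1, p2 = 0 ↦ 0  <
p1 = 1, p2 = 1 ↦ 1  <
p1 = 1, p2 = 2 ↦ 1  <
p1 = 1, p2 = 3 ↦ 0  <
p1 = 2, p2 = 0 ↦ 0  <
p1 = 2, p2 = 1 ↦ 2  ≥
p1 = 2, p2 = 2 ↦ 2  ≥
p1 = 2, p2 = 3 ↦ 0  <
p1 = 3, p2 = 0 ↦ 0  <
p1 = 3, p2 = 1 ↦ 2  ≥
p1 = 3, p2 = 2 ↦ 2  ≥
p1 = 3, p2 = 3 ↦ 0  <
So 4 of the 16 assignments meet the threshold.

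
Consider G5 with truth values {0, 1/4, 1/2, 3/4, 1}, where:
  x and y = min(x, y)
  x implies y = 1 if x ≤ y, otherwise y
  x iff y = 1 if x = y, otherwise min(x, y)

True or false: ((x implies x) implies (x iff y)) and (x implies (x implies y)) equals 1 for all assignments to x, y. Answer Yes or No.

Counterexample: take x = 0, y = 1/4.
x implies x = 0 implies 0 = 1
x iff y = 0 iff 1/4 = 0
(x implies x) implies (x iff y) = 1 implies 0 = 0
x implies y = 0 implies 1/4 = 1
x implies (x implies y) = 0 implies 1 = 1
((x implies x) implies (x iff y)) and (x implies (x implies y)) = 0 and 1 = 0
This gives 0 ≠ 1.

No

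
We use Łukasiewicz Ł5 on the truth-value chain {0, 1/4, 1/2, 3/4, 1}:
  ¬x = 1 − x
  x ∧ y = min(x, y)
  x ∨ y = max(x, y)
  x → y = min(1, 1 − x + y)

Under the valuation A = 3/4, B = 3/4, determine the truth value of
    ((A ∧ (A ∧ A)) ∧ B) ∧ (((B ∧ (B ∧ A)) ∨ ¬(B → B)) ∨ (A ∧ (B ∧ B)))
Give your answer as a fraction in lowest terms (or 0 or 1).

A ∧ A = 3/4 ∧ 3/4 = 3/4
A ∧ (A ∧ A) = 3/4 ∧ 3/4 = 3/4
(A ∧ (A ∧ A)) ∧ B = 3/4 ∧ 3/4 = 3/4
B ∧ A = 3/4 ∧ 3/4 = 3/4
B ∧ (B ∧ A) = 3/4 ∧ 3/4 = 3/4
B → B = 3/4 → 3/4 = 1
¬(B → B) = ¬1 = 0
(B ∧ (B ∧ A)) ∨ ¬(B → B) = 3/4 ∨ 0 = 3/4
B ∧ B = 3/4 ∧ 3/4 = 3/4
A ∧ (B ∧ B) = 3/4 ∧ 3/4 = 3/4
((B ∧ (B ∧ A)) ∨ ¬(B → B)) ∨ (A ∧ (B ∧ B)) = 3/4 ∨ 3/4 = 3/4
((A ∧ (A ∧ A)) ∧ B) ∧ (((B ∧ (B ∧ A)) ∨ ¬(B → B)) ∨ (A ∧ (B ∧ B))) = 3/4 ∧ 3/4 = 3/4

3/4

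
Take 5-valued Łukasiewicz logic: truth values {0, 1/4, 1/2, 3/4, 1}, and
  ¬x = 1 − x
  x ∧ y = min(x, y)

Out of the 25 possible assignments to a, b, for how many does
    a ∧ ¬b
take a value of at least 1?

value 1: 1 assignment (counts)
value 3/4: 3 assignments
value 1/2: 5 assignments
value 1/4: 7 assignments
value 0: 9 assignments
So 1 of the 25 assignments meets the threshold.

1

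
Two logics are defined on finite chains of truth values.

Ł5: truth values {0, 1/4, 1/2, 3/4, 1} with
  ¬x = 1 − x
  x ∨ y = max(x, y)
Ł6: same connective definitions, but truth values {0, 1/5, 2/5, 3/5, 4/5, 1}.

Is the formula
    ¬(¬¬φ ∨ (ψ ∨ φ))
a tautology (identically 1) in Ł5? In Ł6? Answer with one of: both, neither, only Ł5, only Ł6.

In Ł5: at φ = 0, ψ = 1/4 the value is 3/4 — not a tautology.
In Ł6: at φ = 0, ψ = 1/5 the value is 4/5 — not a tautology.

neither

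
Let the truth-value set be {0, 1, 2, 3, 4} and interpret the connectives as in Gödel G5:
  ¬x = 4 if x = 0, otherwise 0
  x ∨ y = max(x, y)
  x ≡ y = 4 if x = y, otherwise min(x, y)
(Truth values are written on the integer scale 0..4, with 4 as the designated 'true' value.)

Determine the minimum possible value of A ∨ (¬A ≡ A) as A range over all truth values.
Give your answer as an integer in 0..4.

0

Take A = 0:
¬A = ¬0 = 4
¬A ≡ A = 4 ≡ 0 = 0
A ∨ (¬A ≡ A) = 0 ∨ 0 = 0
No assignment yields a value below 0, so this is the minimum.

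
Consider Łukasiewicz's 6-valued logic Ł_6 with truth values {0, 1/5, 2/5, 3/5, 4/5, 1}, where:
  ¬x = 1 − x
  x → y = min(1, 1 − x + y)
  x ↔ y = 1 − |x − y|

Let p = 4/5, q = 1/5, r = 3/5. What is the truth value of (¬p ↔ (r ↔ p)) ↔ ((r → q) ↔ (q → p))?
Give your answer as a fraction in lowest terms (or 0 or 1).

4/5

¬p = ¬4/5 = 1/5
r ↔ p = 3/5 ↔ 4/5 = 4/5
¬p ↔ (r ↔ p) = 1/5 ↔ 4/5 = 2/5
r → q = 3/5 → 1/5 = 3/5
q → p = 1/5 → 4/5 = 1
(r → q) ↔ (q → p) = 3/5 ↔ 1 = 3/5
(¬p ↔ (r ↔ p)) ↔ ((r → q) ↔ (q → p)) = 2/5 ↔ 3/5 = 4/5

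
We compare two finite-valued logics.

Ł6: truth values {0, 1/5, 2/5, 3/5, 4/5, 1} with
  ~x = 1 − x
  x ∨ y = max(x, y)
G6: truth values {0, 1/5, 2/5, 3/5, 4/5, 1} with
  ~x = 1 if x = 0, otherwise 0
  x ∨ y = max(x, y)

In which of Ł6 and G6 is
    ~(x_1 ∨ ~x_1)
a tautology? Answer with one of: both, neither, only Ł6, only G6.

In Ł6: at x_1 = 0 the value is 0 — not a tautology.
In G6: at x_1 = 0 the value is 0 — not a tautology.

neither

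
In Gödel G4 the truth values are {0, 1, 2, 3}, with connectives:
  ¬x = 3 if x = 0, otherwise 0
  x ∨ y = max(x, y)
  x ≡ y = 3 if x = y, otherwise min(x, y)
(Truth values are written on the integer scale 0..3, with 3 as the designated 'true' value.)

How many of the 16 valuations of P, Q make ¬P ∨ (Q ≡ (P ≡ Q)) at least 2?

P = 0, Q = 0 ↦ 3  ≥
P = 0, Q = 1 ↦ 3  ≥
P = 0, Q = 2 ↦ 3  ≥
P = 0, Q = 3 ↦ 3  ≥
P = 1, Q = 0 ↦ 3  ≥
P = 1, Q = 1 ↦ 1  <
P = 1, Q = 2 ↦ 1  <
P = 1, Q = 3 ↦ 1  <
P = 2, Q = 0 ↦ 3  ≥
P = 2, Q = 1 ↦ 3  ≥
P = 2, Q = 2 ↦ 2  ≥
P = 2, Q = 3 ↦ 2  ≥
P = 3, Q = 0 ↦ 3  ≥
P = 3, Q = 1 ↦ 3  ≥
P = 3, Q = 2 ↦ 3  ≥
P = 3, Q = 3 ↦ 3  ≥
So 13 of the 16 assignments meet the threshold.

13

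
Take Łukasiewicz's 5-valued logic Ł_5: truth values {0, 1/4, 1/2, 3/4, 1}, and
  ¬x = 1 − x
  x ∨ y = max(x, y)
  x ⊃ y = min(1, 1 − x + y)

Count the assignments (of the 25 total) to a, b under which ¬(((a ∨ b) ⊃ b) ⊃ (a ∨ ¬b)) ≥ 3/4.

value 1: 1 assignment (counts)
value 3/4: 3 assignments (counts)
value 1/2: 5 assignments
value 1/4: 4 assignments
value 0: 12 assignments
So 4 of the 25 assignments meet the threshold.

4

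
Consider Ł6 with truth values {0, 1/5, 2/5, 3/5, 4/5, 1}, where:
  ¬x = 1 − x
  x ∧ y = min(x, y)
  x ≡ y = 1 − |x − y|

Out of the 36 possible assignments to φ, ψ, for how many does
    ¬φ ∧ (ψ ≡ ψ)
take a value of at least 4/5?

12

value 1: 6 assignments (counts)
value 4/5: 6 assignments (counts)
value 3/5: 6 assignments
value 2/5: 6 assignments
value 1/5: 6 assignments
value 0: 6 assignments
So 12 of the 36 assignments meet the threshold.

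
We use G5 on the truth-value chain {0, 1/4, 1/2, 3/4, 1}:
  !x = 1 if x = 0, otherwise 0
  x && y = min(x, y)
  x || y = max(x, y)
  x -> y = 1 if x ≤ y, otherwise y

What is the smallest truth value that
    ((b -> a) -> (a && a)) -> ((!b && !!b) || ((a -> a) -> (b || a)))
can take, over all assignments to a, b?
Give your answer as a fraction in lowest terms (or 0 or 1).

Take a = 0, b = 1/4:
b -> a = 1/4 -> 0 = 0
a && a = 0 && 0 = 0
(b -> a) -> (a && a) = 0 -> 0 = 1
!b = !1/4 = 0
!b = !1/4 = 0
!!b = !0 = 1
!b && !!b = 0 && 1 = 0
a -> a = 0 -> 0 = 1
b || a = 1/4 || 0 = 1/4
(a -> a) -> (b || a) = 1 -> 1/4 = 1/4
(!b && !!b) || ((a -> a) -> (b || a)) = 0 || 1/4 = 1/4
((b -> a) -> (a && a)) -> ((!b && !!b) || ((a -> a) -> (b || a))) = 1 -> 1/4 = 1/4
No assignment yields a value below 1/4, so this is the minimum.

1/4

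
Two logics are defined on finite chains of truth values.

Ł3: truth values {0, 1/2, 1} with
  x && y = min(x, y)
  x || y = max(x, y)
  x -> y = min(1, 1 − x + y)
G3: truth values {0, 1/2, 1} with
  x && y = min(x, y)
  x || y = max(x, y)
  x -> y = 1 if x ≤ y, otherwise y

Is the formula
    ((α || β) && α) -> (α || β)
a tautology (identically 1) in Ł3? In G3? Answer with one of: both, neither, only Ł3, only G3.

In Ł3: every assignment gives 1 — tautology.
In G3: every assignment gives 1 — tautology.

both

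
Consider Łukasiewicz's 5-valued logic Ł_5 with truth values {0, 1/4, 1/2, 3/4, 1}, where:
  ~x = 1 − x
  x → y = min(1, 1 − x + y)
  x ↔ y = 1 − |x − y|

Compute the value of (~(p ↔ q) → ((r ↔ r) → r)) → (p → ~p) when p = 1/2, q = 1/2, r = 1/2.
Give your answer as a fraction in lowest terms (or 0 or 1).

p ↔ q = 1/2 ↔ 1/2 = 1
~(p ↔ q) = ~1 = 0
r ↔ r = 1/2 ↔ 1/2 = 1
(r ↔ r) → r = 1 → 1/2 = 1/2
~(p ↔ q) → ((r ↔ r) → r) = 0 → 1/2 = 1
~p = ~1/2 = 1/2
p → ~p = 1/2 → 1/2 = 1
(~(p ↔ q) → ((r ↔ r) → r)) → (p → ~p) = 1 → 1 = 1

1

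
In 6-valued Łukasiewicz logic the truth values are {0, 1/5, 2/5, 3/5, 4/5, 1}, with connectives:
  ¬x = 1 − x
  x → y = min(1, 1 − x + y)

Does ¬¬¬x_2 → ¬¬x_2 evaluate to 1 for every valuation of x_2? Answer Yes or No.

Counterexample: take x_2 = 0.
¬x_2 = ¬0 = 1
¬¬x_2 = ¬1 = 0
¬¬¬x_2 = ¬0 = 1
¬¬x_2 = ¬1 = 0
¬¬¬x_2 → ¬¬x_2 = 1 → 0 = 0
This gives 0 ≠ 1.

No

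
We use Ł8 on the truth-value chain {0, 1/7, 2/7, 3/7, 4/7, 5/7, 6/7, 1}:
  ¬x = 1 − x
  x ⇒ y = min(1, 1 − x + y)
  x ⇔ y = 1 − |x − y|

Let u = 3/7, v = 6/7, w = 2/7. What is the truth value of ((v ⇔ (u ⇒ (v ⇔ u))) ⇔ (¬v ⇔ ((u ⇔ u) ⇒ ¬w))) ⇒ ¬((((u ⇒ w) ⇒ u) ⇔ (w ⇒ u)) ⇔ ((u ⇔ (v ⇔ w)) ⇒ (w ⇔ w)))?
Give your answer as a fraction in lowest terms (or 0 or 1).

v ⇔ u = 6/7 ⇔ 3/7 = 4/7
u ⇒ (v ⇔ u) = 3/7 ⇒ 4/7 = 1
v ⇔ (u ⇒ (v ⇔ u)) = 6/7 ⇔ 1 = 6/7
¬v = ¬6/7 = 1/7
u ⇔ u = 3/7 ⇔ 3/7 = 1
¬w = ¬2/7 = 5/7
(u ⇔ u) ⇒ ¬w = 1 ⇒ 5/7 = 5/7
¬v ⇔ ((u ⇔ u) ⇒ ¬w) = 1/7 ⇔ 5/7 = 3/7
(v ⇔ (u ⇒ (v ⇔ u))) ⇔ (¬v ⇔ ((u ⇔ u) ⇒ ¬w)) = 6/7 ⇔ 3/7 = 4/7
u ⇒ w = 3/7 ⇒ 2/7 = 6/7
(u ⇒ w) ⇒ u = 6/7 ⇒ 3/7 = 4/7
w ⇒ u = 2/7 ⇒ 3/7 = 1
((u ⇒ w) ⇒ u) ⇔ (w ⇒ u) = 4/7 ⇔ 1 = 4/7
v ⇔ w = 6/7 ⇔ 2/7 = 3/7
u ⇔ (v ⇔ w) = 3/7 ⇔ 3/7 = 1
w ⇔ w = 2/7 ⇔ 2/7 = 1
(u ⇔ (v ⇔ w)) ⇒ (w ⇔ w) = 1 ⇒ 1 = 1
(((u ⇒ w) ⇒ u) ⇔ (w ⇒ u)) ⇔ ((u ⇔ (v ⇔ w)) ⇒ (w ⇔ w)) = 4/7 ⇔ 1 = 4/7
¬((((u ⇒ w) ⇒ u) ⇔ (w ⇒ u)) ⇔ ((u ⇔ (v ⇔ w)) ⇒ (w ⇔ w))) = ¬4/7 = 3/7
((v ⇔ (u ⇒ (v ⇔ u))) ⇔ (¬v ⇔ ((u ⇔ u) ⇒ ¬w))) ⇒ ¬((((u ⇒ w) ⇒ u) ⇔ (w ⇒ u)) ⇔ ((u ⇔ (v ⇔ w)) ⇒ (w ⇔ w))) = 4/7 ⇒ 3/7 = 6/7

6/7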